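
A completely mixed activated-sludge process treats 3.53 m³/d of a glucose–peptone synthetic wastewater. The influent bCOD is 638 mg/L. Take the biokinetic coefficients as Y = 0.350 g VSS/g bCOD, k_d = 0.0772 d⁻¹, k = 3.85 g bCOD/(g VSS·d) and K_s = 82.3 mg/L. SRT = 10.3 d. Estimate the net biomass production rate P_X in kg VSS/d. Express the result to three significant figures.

P_X ≈ 0.431 kg VSS/d

Effluent substrate depends only on kinetics and SRT: S = K_s(1 + k_d θ_c) / [θ_c(Yk − k_d) − 1] = 82.3 × (1 + 0.0772 × 10.3) / [10.3 × (0.350 × 3.85 − 0.0772) − 1] = 147.7 / 12.08 = 12.23 mg/L.
Observed yield with endogenous decay: Y_obs = Y / (1 + k_d·θ_c) = 0.350 / (1 + 0.0772 × 10.3) = 0.350 / 1.795 = 0.1950 g VSS/g bCOD.
Mass of bCOD removed per day: Q(S₀ − S) = 3.53 × 625.8 g/m³ = 2.209 kg/d.
Net biomass production P_X = Y_obs × Q·(S₀ − S) = 0.1950 × 2.209 = 0.4307 kg VSS/d.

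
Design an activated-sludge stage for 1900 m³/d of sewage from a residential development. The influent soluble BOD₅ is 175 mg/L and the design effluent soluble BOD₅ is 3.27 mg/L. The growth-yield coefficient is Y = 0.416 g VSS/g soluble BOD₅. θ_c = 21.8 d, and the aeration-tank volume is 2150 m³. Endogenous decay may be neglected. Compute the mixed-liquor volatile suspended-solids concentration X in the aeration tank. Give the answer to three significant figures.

X ≈ 1380 mg/L

X = Y·Q·ΔS·θ_c / V = 0.416 × 1900 × (175 − 3.27) × 21.8 / 2150 = 1376 mg/L.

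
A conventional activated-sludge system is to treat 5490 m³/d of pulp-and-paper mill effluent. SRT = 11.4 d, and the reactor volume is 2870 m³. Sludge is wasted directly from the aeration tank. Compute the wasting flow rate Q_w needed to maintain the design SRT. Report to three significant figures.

For wasting at MLVSS concentration, Q_w = V/θ_c = 2870/11.4 = 251.8 m³/d.

Q_w ≈ 252 m³/d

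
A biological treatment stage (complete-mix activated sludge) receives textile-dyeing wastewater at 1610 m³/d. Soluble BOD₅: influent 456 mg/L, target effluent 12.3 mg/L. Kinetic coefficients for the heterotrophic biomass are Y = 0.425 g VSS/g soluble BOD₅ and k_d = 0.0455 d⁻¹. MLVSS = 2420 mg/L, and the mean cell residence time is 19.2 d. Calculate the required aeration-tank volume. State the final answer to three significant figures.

From the SRT design equation V = Y Q (S₀−S) θ_c / [X (1 + k_d θ_c)] = 0.425 × 1610 × (456 − 12.3) × 19.2 / [2420 × (1 + 0.0455 × 19.2)] = 5.83×10^6 / 4534 = 1286 m³.

V ≈ 1290 m³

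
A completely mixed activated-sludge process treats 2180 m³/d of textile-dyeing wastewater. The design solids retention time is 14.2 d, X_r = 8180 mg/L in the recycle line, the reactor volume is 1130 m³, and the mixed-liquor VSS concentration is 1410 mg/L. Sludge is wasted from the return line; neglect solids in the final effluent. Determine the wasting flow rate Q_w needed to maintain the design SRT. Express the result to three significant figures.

Q_w ≈ 13.7 m³/d

θ_c = V·X/(Q_w·X_r) when wasting from the recycle, so Q_w = V·X/(θ_c·X_r) = 1130 × 1410 / (14.2 × 8180) = 13.72 m³/d.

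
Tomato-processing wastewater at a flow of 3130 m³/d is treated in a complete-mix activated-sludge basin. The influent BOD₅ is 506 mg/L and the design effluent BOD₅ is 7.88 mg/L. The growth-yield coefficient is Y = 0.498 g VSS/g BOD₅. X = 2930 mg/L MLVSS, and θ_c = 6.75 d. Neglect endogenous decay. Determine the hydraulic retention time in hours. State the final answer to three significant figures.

Biomass mass balance (decay neglected): V·X = Y·Q·(S₀ − S)·θ_c, so V = 0.498 × 3130 × (506 − 7.88) × 6.75 / 2930 = 1789 m³.
HRT = V/Q = 1789 m³ / 3130 m³·d⁻¹ = 0.5715 d × 24 = 13.72 h.

τ ≈ 13.7 h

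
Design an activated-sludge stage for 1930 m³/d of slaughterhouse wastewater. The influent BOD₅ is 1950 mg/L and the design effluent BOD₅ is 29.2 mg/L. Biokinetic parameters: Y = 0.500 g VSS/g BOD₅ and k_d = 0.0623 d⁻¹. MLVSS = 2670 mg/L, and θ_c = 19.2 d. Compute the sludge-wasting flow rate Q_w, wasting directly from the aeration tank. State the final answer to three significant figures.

Q_w ≈ 316 m³/d

Rearranging the biomass balance for a CMAS with decay, V = Y·Q·ΔS·θ_c / [X·(1+k_d θ_c)] = 0.500 × 1930 × (1950 − 29.2) × 19.2 / [2670 × (1 + 0.0623 × 19.2)] = 3.56×10^7 / 5864 = 6069 m³.
Wasting from the aeration tank: Q_w = V / θ_c = 6069 / 19.2 = 316.1 m³/d.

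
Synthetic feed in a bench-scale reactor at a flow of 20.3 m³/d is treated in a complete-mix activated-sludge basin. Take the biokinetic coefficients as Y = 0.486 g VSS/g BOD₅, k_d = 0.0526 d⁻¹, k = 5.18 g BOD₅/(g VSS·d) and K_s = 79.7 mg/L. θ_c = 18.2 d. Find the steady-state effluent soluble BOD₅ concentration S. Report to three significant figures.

For a completely mixed reactor with recycle the Lawrence–McCarty relation gives S = K_s·(1 + k_d·θ_c) / [θ_c·(Y·k − k_d) − 1] = 79.7 × (1 + 0.0526 × 18.2) / [18.2 × (0.486 × 5.18 − 0.0526) − 1] = 156.0 / 43.86 = 3.557 mg/L.

S ≈ 3.56 mg/L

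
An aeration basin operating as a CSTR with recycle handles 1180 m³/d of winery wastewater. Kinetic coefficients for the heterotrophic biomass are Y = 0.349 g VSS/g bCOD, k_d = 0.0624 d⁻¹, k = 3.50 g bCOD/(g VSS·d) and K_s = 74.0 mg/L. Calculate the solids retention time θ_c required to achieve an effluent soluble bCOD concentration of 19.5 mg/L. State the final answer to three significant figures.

Specific growth rate at S = 19.5 mg/L: μ = YkS/(K_s+S) = 0.349·3.50·19.5/(74.0+19.5) = 0.2548 d⁻¹.
θ_c = 1/(μ − k_d) = 1/(0.2548 − 0.0624) = 1/0.1924 = 5.199 d.

θ_c ≈ 5.20 d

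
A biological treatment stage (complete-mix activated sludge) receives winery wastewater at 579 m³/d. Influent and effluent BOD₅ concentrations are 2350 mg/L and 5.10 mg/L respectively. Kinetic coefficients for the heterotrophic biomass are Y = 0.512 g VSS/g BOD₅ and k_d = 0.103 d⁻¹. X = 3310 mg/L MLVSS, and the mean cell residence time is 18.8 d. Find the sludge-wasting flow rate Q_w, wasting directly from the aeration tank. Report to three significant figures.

Q_w ≈ 71.5 m³/d

From the SRT design equation V = Y Q (S₀−S) θ_c / [X (1 + k_d θ_c)] = 0.512 × 579 × (2350 − 5.10) × 18.8 / [3310 × (1 + 0.103 × 18.8)] = 1.31×10^7 / 9719 = 1345 m³.
With mixed-liquor wasting, θ_c = V/Q_w, so Q_w = V/θ_c = 1345/18.8 = 71.52 m³/d.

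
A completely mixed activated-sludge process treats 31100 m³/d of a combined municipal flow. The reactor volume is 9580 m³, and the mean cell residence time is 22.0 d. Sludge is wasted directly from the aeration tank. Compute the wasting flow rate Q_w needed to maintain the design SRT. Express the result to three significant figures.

Wasting from the aeration tank: Q_w = V / θ_c = 9580 / 22.0 = 435.5 m³/d.

Q_w ≈ 435 m³/d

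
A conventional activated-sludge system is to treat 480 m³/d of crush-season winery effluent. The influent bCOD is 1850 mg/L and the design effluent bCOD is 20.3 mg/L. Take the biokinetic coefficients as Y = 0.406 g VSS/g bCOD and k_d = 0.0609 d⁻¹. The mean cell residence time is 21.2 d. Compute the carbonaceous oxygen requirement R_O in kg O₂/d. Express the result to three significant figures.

R_O ≈ 657 kg O₂/d

Correct the yield for decay: Y_obs = Y/(1 + k_d θ_c) = 0.406 / (1 + 0.0609 × 21.2) = 0.406 / 2.291 = 0.1772.
Mass of bCOD removed per day: Q(S₀ − S) = 480 × 1830 g/m³ = 878.3 kg/d.
Net sludge production P_X = 0.1772 × 878.3 = 155.6 kg VSS/d.
R_O = Q·ΔS − 1.42 P_X = 878.3 − 221.0 = 657.3 kg O₂/d.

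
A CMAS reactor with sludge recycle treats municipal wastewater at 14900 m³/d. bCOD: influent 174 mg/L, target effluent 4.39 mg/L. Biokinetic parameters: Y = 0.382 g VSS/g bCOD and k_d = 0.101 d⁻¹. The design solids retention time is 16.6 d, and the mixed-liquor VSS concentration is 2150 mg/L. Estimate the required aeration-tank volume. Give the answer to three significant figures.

V ≈ 2780 m³

From the SRT design equation V = Y Q (S₀−S) θ_c / [X (1 + k_d θ_c)] = 0.382 × 14900 × (174 − 4.39) × 16.6 / [2150 × (1 + 0.101 × 16.6)] = 1.6×10^7 / 5755 = 2785 m³.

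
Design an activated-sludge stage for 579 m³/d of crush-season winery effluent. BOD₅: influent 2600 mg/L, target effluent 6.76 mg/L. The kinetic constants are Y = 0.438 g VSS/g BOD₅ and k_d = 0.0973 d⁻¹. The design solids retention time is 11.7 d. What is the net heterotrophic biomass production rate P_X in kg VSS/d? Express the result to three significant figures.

P_X ≈ 308 kg VSS/d

Y_obs = Y / (1 + k_d θ_c) = 0.438 / (1 + 0.0973 × 11.7) = 0.438 / 2.138 = 0.2048.
ΔS = 2600 − 6.76 = 2593 mg/L, so the substrate removal rate is 579 × 2593/1000 = 1501 kg BOD₅/d.
Net biomass production P_X = Y_obs × Q·(S₀ − S) = 0.2048 × 1501 = 307.5 kg VSS/d.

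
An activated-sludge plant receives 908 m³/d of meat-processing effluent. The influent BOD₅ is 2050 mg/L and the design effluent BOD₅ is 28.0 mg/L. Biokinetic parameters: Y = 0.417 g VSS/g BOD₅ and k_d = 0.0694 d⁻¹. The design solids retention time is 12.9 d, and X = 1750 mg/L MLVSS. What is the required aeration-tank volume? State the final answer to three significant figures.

Rearranging the biomass balance for a CMAS with decay, V = Y·Q·ΔS·θ_c / [X·(1+k_d θ_c)] = 0.417 × 908 × (2050 − 28.0) × 12.9 / [1750 × (1 + 0.0694 × 12.9)] = 9.88×10^6 / 3317 = 2978 m³.

V ≈ 2980 m³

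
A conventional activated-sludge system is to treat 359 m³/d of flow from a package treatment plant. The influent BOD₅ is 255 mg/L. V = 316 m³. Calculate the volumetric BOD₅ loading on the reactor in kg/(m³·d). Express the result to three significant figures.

Volumetric loading L_v = Q·S₀ / V = 359 × 255 g/m³ / 316.0 m³ = 289.7 g/(m³·d) = 0.2897 kg BOD₅/(m³·d).

L_v ≈ 0.290 kg BOD₅/(m³·d)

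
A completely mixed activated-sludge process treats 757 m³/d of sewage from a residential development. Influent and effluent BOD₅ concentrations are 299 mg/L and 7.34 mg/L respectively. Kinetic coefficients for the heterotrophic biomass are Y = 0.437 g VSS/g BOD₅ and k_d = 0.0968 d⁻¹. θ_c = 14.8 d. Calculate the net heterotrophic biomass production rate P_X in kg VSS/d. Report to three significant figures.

P_X ≈ 39.7 kg VSS/d

Y_obs = Y / (1 + k_d θ_c) = 0.437 / (1 + 0.0968 × 14.8) = 0.437 / 2.433 = 0.1796.
Mass of BOD₅ removed per day: Q(S₀ − S) = 757 × 291.7 g/m³ = 220.8 kg/d.
So the net sludge growth is P_X = 0.1796 × 220.8 = 39.66 kg VSS/d.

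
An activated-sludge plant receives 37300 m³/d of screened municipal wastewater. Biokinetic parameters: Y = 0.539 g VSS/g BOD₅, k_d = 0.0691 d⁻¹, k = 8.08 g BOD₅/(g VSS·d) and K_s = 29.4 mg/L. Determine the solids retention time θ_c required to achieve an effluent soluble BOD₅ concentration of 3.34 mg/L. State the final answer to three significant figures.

Specific growth rate at S = 3.34 mg/L: μ = YkS/(K_s+S) = 0.539·8.08·3.34/(29.4+3.34) = 0.4443 d⁻¹.
1/θ_c = 0.4443 − 0.0691 = 0.3752 d⁻¹, so θ_c = 2.665 d.

θ_c ≈ 2.67 d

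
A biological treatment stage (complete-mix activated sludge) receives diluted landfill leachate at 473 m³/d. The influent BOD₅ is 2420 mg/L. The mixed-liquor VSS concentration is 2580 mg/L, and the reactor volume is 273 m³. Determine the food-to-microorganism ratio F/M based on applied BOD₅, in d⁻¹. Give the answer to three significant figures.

F/M = applied load / biomass = Q·S₀/(V·X) = 473 × 2420 / (273.0 × 2580) = 1.625 d⁻¹.

F/M ≈ 1.63 d⁻¹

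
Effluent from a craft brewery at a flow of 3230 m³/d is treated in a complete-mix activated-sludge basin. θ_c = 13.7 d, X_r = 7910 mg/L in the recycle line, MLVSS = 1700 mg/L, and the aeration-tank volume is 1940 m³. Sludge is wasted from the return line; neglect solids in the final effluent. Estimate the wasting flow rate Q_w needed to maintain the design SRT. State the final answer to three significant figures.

Q_w ≈ 30.4 m³/d

Wasting from the return line (neglecting effluent solids): Q_w = V·X / (θ_c·X_r) = 1940 × 1700 / (13.7 × 7910) = 30.43 m³/d.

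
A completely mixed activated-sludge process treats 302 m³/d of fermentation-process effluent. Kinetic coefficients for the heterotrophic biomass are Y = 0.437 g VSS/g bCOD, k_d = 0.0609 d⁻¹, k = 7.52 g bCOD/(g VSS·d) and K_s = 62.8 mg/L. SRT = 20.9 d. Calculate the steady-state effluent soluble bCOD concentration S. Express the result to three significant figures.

From the Monod/SRT balance for a CMAS, S = K_s·(1+k_d θ_c)/[θ_c·(Y k − k_d) − 1] = 62.8 × (1 + 0.0609 × 20.9) / [20.9 × (0.437 × 7.52 − 0.0609) − 1] = 142.7 / 66.41 = 2.149 mg/L.

S ≈ 2.15 mg/L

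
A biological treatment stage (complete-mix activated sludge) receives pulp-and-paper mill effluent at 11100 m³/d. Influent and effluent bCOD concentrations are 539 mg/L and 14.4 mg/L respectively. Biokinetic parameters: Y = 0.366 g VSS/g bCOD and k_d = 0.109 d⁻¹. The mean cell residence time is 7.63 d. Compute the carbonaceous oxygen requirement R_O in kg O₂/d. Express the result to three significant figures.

The observed yield is Y_obs = Y/(1 + k_d·θ_c) = 0.366 / (1 + 0.109 × 7.63) = 0.366 / 1.832 = 0.1998 g VSS per g bCOD removed.
Mass of bCOD removed per day: Q(S₀ − S) = 11100 × 524.6 g/m³ = 5823 kg/d.
Biomass synthesised: P_X = Y_obs × 5823 = 1164 kg VSS/d.
R_O = Q·(S₀ − S) − 1.42·P_X = 5823 − 1.42 × 1164 = 4171 kg O₂/d.

R_O ≈ 4170 kg O₂/d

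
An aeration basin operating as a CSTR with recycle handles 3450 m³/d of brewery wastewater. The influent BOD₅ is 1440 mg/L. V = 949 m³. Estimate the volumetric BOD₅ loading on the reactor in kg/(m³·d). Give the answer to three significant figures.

Applied BOD₅ load per unit volume = Q·S₀/V = (3450 × 1440/1000)/949.0 = 5.235 kg BOD₅·m⁻³·d⁻¹.

L_v ≈ 5.23 kg BOD₅/(m³·d)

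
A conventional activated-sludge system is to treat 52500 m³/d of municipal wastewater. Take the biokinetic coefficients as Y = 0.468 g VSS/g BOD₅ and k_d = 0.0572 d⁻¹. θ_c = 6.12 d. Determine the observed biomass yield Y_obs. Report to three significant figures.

Observed yield with endogenous decay: Y_obs = Y / (1 + k_d·θ_c) = 0.468 / (1 + 0.0572 × 6.12) = 0.468 / 1.350 = 0.3467 g VSS/g BOD₅.

Y_obs ≈ 0.347 g VSS/g BOD₅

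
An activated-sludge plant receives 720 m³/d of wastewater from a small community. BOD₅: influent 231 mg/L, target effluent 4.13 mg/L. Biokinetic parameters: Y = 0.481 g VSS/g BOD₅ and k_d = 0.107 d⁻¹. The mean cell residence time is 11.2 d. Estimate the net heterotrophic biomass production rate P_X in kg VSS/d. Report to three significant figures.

P_X ≈ 35.7 kg VSS/d

The observed yield is Y_obs = Y/(1 + k_d·θ_c) = 0.481 / (1 + 0.107 × 11.2) = 0.481 / 2.198 = 0.2188 g VSS per g BOD₅ removed.
Substrate removed = Q·(S₀ − S) = 720 m³/d × (231 − 4.13) g/m³ = 1.63×10^5 g/d = 163.3 kg/d.
Biomass produced: P_X = Y_obs·Q·ΔS = 0.2188 × 163.3 ≈ 35.74 kg VSS/d.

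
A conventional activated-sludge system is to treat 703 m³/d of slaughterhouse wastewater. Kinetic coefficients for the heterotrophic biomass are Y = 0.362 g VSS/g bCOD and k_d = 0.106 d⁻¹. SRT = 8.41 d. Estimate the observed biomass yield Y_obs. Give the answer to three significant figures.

Y_obs ≈ 0.191 g VSS/g bCOD

Correct the yield for decay: Y_obs = Y/(1 + k_d θ_c) = 0.362 / (1 + 0.106 × 8.41) = 0.362 / 1.891 = 0.1914.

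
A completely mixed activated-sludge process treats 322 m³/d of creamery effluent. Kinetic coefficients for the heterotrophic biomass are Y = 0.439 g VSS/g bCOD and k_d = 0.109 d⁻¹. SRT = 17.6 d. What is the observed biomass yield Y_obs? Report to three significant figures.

Y_obs = Y / (1 + k_d θ_c) = 0.439 / (1 + 0.109 × 17.6) = 0.439 / 2.918 = 0.1504.

Y_obs ≈ 0.150 g VSS/g bCOD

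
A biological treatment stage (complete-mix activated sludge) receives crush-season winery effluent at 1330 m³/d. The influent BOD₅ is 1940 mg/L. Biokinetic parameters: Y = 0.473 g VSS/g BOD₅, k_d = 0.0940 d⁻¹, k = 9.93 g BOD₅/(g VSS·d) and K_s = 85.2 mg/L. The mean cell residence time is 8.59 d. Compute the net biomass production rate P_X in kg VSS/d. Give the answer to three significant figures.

Effluent substrate depends only on kinetics and SRT: S = K_s(1 + k_d θ_c) / [θ_c(Yk − k_d) − 1] = 85.2 × (1 + 0.0940 × 8.59) / [8.59 × (0.473 × 9.93 − 0.0940) − 1] = 154.0 / 38.54 = 3.996 mg/L.
The observed yield is Y_obs = Y/(1 + k_d·θ_c) = 0.473 / (1 + 0.0940 × 8.59) = 0.473 / 1.807 = 0.2617 g VSS per g BOD₅ removed.
Mass of BOD₅ removed per day: Q(S₀ − S) = 1330 × 1936 g/m³ = 2575 kg/d.
So the net sludge growth is P_X = 0.2617 × 2575 = 673.8 kg VSS/d.

P_X ≈ 674 kg VSS/d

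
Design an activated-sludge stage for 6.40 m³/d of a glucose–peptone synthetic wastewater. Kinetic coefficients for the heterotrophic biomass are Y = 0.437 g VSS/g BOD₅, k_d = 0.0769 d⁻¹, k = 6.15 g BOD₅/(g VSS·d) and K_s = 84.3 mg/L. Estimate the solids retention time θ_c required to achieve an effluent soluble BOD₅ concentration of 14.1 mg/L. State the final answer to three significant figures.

θ_c ≈ 3.24 d

At the target effluent, Y k S/(K_s+S) = 0.437×6.15×14.1/98.40 = 0.3851 d⁻¹.
1/θ_c = 0.3851 − 0.0769 = 0.3082 d⁻¹, so θ_c = 3.245 d.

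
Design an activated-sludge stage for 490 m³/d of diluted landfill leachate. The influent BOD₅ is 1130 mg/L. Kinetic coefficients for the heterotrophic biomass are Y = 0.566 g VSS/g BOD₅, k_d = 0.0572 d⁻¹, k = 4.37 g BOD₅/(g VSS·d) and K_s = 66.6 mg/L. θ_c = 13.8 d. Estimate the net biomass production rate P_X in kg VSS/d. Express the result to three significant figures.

P_X ≈ 175 kg VSS/d

For a completely mixed reactor with recycle the Lawrence–McCarty relation gives S = K_s·(1 + k_d·θ_c) / [θ_c·(Y·k − k_d) − 1] = 66.6 × (1 + 0.0572 × 13.8) / [13.8 × (0.566 × 4.37 − 0.0572) − 1] = 119.2 / 32.34 = 3.685 mg/L.
Observed yield with endogenous decay: Y_obs = Y / (1 + k_d·θ_c) = 0.566 / (1 + 0.0572 × 13.8) = 0.566 / 1.789 = 0.3163 g VSS/g BOD₅.
Substrate removed = Q·(S₀ − S) = 490 m³/d × (1130 − 3.68) g/m³ = 5.52×10^5 g/d = 551.9 kg/d.
Biomass produced: P_X = Y_obs·Q·ΔS = 0.3163 × 551.9 ≈ 174.6 kg VSS/d.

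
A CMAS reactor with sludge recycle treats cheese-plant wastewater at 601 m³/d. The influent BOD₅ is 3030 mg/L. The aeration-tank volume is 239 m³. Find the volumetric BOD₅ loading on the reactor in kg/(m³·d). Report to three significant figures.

Applied BOD₅ load per unit volume = Q·S₀/V = (601 × 3030/1000)/239.0 = 7.619 kg BOD₅·m⁻³·d⁻¹.

L_v ≈ 7.62 kg BOD₅/(m³·d)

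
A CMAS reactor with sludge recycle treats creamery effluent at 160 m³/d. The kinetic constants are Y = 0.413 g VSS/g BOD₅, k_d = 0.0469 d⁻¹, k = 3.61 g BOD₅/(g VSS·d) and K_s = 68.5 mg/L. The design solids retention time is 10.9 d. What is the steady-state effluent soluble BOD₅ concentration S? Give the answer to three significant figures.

From the Monod/SRT balance for a CMAS, S = K_s·(1+k_d θ_c)/[θ_c·(Y k − k_d) − 1] = 68.5 × (1 + 0.0469 × 10.9) / [10.9 × (0.413 × 3.61 − 0.0469) − 1] = 103.5 / 14.74 = 7.023 mg/L.

S ≈ 7.02 mg/L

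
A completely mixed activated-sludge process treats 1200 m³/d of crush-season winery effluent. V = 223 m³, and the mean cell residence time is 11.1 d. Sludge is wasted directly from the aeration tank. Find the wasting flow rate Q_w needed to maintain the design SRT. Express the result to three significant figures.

For wasting at MLVSS concentration, Q_w = V/θ_c = 223.0/11.1 = 20.09 m³/d.

Q_w ≈ 20.1 m³/d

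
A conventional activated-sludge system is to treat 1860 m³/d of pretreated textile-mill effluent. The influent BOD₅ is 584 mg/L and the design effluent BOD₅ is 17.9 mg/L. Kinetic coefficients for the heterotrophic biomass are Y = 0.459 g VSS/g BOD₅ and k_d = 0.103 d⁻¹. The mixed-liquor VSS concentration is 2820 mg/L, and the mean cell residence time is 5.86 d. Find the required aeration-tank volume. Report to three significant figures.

V ≈ 626 m³

Steady-state biomass mass balance: V·X·(1 + k_d·θ_c) = Y·Q·(S₀ − S)·θ_c, so V = 0.459 × 1860 × (584 − 17.9) × 5.86 / [2820 × (1 + 0.103 × 5.86)] = 2.83×10^6 / 4522 = 626.3 m³.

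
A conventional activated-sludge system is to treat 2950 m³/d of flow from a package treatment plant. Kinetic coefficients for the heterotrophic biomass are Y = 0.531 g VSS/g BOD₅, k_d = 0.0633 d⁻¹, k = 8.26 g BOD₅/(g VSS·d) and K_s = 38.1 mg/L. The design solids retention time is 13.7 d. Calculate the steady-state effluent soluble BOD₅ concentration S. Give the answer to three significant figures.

For a completely mixed reactor with recycle the Lawrence–McCarty relation gives S = K_s·(1 + k_d·θ_c) / [θ_c·(Y·k − k_d) − 1] = 38.1 × (1 + 0.0633 × 13.7) / [13.7 × (0.531 × 8.26 − 0.0633) − 1] = 71.14 / 58.22 = 1.222 mg/L.

S ≈ 1.22 mg/L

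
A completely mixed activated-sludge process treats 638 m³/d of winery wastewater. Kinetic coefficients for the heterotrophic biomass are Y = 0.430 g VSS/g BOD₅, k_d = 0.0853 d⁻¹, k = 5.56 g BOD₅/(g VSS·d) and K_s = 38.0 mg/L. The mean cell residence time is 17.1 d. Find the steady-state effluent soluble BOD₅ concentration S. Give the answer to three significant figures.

From the Monod/SRT balance for a CMAS, S = K_s·(1+k_d θ_c)/[θ_c·(Y k − k_d) − 1] = 38.0 × (1 + 0.0853 × 17.1) / [17.1 × (0.430 × 5.56 − 0.0853) − 1] = 93.43 / 38.42 = 2.431 mg/L.

S ≈ 2.43 mg/L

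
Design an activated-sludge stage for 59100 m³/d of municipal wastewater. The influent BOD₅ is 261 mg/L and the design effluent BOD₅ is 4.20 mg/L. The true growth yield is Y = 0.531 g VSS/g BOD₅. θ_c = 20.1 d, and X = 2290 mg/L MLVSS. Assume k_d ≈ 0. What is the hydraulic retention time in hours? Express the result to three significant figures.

V·X = Y·Q·ΔS·θ_c gives V = 0.531 × 59100 × (261 − 4.20) × 20.1 / 2290 = 70736 m³.
Hydraulic retention time τ = V/Q = 70736 / 59100 = 1.197 d = 28.73 h.

τ ≈ 28.7 h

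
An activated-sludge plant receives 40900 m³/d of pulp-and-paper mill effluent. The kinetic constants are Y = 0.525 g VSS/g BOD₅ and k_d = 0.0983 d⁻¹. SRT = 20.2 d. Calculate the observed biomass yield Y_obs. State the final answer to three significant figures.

Y_obs = Y / (1 + k_d θ_c) = 0.525 / (1 + 0.0983 × 20.2) = 0.525 / 2.986 = 0.1758.

Y_obs ≈ 0.176 g VSS/g BOD₅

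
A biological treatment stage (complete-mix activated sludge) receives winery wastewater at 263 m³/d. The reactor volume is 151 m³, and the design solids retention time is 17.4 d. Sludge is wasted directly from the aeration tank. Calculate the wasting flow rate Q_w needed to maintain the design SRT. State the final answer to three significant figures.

Q_w ≈ 8.68 m³/d

Wasting from the aeration tank: Q_w = V / θ_c = 151.0 / 17.4 = 8.678 m³/d.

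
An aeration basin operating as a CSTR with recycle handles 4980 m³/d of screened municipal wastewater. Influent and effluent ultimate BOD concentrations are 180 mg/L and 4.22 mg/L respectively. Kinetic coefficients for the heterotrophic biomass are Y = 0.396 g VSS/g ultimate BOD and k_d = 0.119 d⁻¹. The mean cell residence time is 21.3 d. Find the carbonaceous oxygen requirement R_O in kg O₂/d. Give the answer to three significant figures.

R_O ≈ 736 kg O₂/d

The observed yield is Y_obs = Y/(1 + k_d·θ_c) = 0.396 / (1 + 0.119 × 21.3) = 0.396 / 3.535 = 0.1120 g VSS per g ultimate BOD removed.
ΔS = 180 − 4.22 = 175.8 mg/L, so the substrate removal rate is 4980 × 175.8/1000 = 875.4 kg ultimate BOD/d.
P_X = Y_obs·Q·(S₀ − S) = 0.1120 × 875.4 = 98.07 kg VSS/d.
Carbonaceous O₂ demand = substrate oxidised − cell-mass equivalent = 875.4 − 1.42 × 98.07 = 736.1 kg O₂/d.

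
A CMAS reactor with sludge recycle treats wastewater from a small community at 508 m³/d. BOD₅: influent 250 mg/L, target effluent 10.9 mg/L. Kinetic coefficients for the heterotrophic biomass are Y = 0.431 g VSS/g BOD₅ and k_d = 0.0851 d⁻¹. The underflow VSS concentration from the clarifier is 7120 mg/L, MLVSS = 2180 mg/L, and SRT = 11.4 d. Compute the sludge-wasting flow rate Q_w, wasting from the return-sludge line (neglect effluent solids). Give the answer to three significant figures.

Q_w ≈ 3.73 m³/d

Steady-state biomass mass balance: V·X·(1 + k_d·θ_c) = Y·Q·(S₀ − S)·θ_c, so V = 0.431 × 508 × (250 − 10.9) × 11.4 / [2180 × (1 + 0.0851 × 11.4)] = 5.97×10^5 / 4295 = 139.0 m³.
θ_c = V·X/(Q_w·X_r) when wasting from the recycle, so Q_w = V·X/(θ_c·X_r) = 139.0 × 2180 / (11.4 × 7120) = 3.732 m³/d.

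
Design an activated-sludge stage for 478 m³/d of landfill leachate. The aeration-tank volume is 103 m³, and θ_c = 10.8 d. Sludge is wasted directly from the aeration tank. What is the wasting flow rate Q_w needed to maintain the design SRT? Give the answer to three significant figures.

With mixed-liquor wasting, θ_c = V/Q_w, so Q_w = V/θ_c = 103.0/10.8 = 9.537 m³/d.

Q_w ≈ 9.54 m³/d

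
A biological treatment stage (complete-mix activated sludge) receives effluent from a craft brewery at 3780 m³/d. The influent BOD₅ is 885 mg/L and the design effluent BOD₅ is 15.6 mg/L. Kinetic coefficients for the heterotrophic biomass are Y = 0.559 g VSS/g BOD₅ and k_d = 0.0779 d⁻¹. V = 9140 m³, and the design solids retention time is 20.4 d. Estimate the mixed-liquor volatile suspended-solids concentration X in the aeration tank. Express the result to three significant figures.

X ≈ 1580 mg/L

X = Y·Q·ΔS·θ_c / [V·(1 + k_d θ_c)] = 0.559 × 3780 × (885 − 15.6) × 20.4 / [9140 × (1 + 0.0779 × 20.4)] = 1584 mg/L.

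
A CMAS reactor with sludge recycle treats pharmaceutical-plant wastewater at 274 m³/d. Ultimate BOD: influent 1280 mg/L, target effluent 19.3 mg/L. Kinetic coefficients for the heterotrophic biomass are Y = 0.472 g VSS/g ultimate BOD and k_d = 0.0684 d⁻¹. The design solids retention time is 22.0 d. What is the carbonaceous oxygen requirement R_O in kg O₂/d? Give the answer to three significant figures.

The observed yield is Y_obs = Y/(1 + k_d·θ_c) = 0.472 / (1 + 0.0684 × 22.0) = 0.472 / 2.505 = 0.1884 g VSS per g ultimate BOD removed.
Mass of ultimate BOD removed per day: Q(S₀ − S) = 274 × 1261 g/m³ = 345.4 kg/d.
P_X = Y_obs·Q·(S₀ − S) = 0.1884 × 345.4 = 65.09 kg VSS/d.
R_O = Q·ΔS − 1.42 P_X = 345.4 − 92.43 = 253.0 kg O₂/d.

R_O ≈ 253 kg O₂/d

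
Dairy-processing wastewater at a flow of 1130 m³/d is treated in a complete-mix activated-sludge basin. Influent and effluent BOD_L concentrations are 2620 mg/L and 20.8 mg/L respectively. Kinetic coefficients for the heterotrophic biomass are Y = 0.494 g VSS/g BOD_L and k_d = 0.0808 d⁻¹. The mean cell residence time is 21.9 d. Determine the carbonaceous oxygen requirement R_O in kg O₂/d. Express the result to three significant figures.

R_O ≈ 2190 kg O₂/d

The observed yield is Y_obs = Y/(1 + k_d·θ_c) = 0.494 / (1 + 0.0808 × 21.9) = 0.494 / 2.770 = 0.1784 g VSS per g BOD_L removed.
Substrate removed = Q·(S₀ − S) = 1130 m³/d × (2620 − 20.8) g/m³ = 2.94×10^6 g/d = 2937 kg/d.
Net sludge production P_X = 0.1784 × 2937 = 523.9 kg VSS/d.
R_O = Q·ΔS − 1.42 P_X = 2937 − 743.9 = 2193 kg O₂/d.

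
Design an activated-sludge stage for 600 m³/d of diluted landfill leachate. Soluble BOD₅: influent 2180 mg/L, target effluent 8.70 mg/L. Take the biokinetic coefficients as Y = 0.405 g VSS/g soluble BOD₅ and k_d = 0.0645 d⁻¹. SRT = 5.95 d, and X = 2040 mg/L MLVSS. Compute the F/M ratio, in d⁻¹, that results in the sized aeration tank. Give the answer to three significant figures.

From the SRT design equation V = Y Q (S₀−S) θ_c / [X (1 + k_d θ_c)] = 0.405 × 600 × (2180 − 8.70) × 5.95 / [2040 × (1 + 0.0645 × 5.95)] = 3.14×10^6 / 2823 = 1112 m³.
F/M = Q·S₀ / (V·X) = 600 × 2180 / (1112 × 2040) = 0.5765 g soluble BOD₅·(g VSS·d)⁻¹.

F/M ≈ 0.577 d⁻¹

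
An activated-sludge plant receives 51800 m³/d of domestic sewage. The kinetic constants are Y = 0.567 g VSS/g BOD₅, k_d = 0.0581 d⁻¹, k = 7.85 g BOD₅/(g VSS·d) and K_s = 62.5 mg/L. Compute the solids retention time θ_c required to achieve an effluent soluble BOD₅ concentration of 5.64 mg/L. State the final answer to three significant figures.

θ_c ≈ 3.22 d

Specific growth rate at S = 5.64 mg/L: μ = YkS/(K_s+S) = 0.567·7.85·5.64/(62.5+5.64) = 0.3684 d⁻¹.
Then 1/θ_c = μ − k_d = 0.3684 − 0.0581 = 0.3103 d⁻¹, giving θ_c = 3.223 d.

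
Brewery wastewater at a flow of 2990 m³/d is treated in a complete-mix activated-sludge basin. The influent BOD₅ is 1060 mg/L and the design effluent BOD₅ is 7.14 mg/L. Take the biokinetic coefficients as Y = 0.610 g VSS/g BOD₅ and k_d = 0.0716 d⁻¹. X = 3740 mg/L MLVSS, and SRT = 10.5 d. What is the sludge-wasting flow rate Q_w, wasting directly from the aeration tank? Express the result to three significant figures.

Q_w ≈ 293 m³/d

Steady-state biomass mass balance: V·X·(1 + k_d·θ_c) = Y·Q·(S₀ − S)·θ_c, so V = 0.610 × 2990 × (1060 − 7.14) × 10.5 / [3740 × (1 + 0.0716 × 10.5)] = 2.02×10^7 / 6552 = 3078 m³.
With mixed-liquor wasting, θ_c = V/Q_w, so Q_w = V/θ_c = 3078/10.5 = 293.1 m³/d.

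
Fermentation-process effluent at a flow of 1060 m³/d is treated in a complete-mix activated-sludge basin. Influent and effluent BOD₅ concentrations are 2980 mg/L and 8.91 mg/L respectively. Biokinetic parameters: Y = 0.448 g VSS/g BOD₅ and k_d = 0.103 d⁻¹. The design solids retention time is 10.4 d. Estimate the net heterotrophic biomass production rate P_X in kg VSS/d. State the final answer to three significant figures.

P_X ≈ 681 kg VSS/d

The observed yield is Y_obs = Y/(1 + k_d·θ_c) = 0.448 / (1 + 0.103 × 10.4) = 0.448 / 2.071 = 0.2163 g VSS per g BOD₅ removed.
ΔS = 2980 − 8.91 = 2971 mg/L, so the substrate removal rate is 1060 × 2971/1000 = 3149 kg BOD₅/d.
So the net sludge growth is P_X = 0.2163 × 3149 = 681.2 kg VSS/d.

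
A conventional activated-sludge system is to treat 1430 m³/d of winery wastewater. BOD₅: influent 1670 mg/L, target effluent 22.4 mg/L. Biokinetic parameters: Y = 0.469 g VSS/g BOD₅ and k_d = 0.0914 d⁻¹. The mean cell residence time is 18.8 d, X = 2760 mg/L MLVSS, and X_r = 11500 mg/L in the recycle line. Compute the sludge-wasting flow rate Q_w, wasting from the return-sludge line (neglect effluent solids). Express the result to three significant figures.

Steady-state biomass mass balance: V·X·(1 + k_d·θ_c) = Y·Q·(S₀ − S)·θ_c, so V = 0.469 × 1430 × (1670 − 22.4) × 18.8 / [2760 × (1 + 0.0914 × 18.8)] = 2.08×10^7 / 7503 = 2769 m³.
Wasting from the return line (neglecting effluent solids): Q_w = V·X / (θ_c·X_r) = 2769 × 2760 / (18.8 × 11500) = 35.35 m³/d.

Q_w ≈ 35.3 m³/d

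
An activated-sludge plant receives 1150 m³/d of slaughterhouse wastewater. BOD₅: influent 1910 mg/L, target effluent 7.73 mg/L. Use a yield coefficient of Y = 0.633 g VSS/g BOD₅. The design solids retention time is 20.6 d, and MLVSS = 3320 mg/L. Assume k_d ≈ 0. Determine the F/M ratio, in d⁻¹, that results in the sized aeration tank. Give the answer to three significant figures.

Biomass mass balance (decay neglected): V·X = Y·Q·(S₀ − S)·θ_c, so V = 0.633 × 1150 × (1910 − 7.73) × 20.6 / 3320 = 8592 m³.
F/M = applied load / biomass = Q·S₀/(V·X) = 1150 × 1910 / (8592 × 3320) = 0.07700 d⁻¹.

F/M ≈ 0.0770 d⁻¹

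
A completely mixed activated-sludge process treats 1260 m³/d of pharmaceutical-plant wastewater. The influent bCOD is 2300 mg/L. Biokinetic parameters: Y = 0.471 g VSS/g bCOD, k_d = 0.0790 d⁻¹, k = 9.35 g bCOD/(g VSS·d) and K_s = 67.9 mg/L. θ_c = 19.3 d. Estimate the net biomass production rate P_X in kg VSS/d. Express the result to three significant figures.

For a completely mixed reactor with recycle the Lawrence–McCarty relation gives S = K_s·(1 + k_d·θ_c) / [θ_c·(Y·k − k_d) − 1] = 67.9 × (1 + 0.0790 × 19.3) / [19.3 × (0.471 × 9.35 − 0.0790) − 1] = 171.4 / 82.47 = 2.079 mg/L.
Correct the yield for decay: Y_obs = Y/(1 + k_d θ_c) = 0.471 / (1 + 0.0790 × 19.3) = 0.471 / 2.525 = 0.1866.
Substrate removed = Q·(S₀ − S) = 1260 m³/d × (2300 − 2.08) g/m³ = 2.9×10^6 g/d = 2895 kg/d.
P_X = Y_obs · Q(S₀ − S) = 0.1866 × 2895 = 540.2 kg VSS/d.

P_X ≈ 540 kg VSS/d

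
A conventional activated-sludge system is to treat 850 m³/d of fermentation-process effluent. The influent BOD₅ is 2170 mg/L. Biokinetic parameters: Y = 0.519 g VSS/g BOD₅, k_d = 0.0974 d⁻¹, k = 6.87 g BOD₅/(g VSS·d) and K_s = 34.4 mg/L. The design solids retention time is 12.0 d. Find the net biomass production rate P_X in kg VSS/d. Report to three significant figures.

P_X ≈ 441 kg VSS/d

Effluent substrate depends only on kinetics and SRT: S = K_s(1 + k_d θ_c) / [θ_c(Yk − k_d) − 1] = 34.4 × (1 + 0.0974 × 12.0) / [12.0 × (0.519 × 6.87 − 0.0974) − 1] = 74.61 / 40.62 = 1.837 mg/L.
Correct the yield for decay: Y_obs = Y/(1 + k_d θ_c) = 0.519 / (1 + 0.0974 × 12.0) = 0.519 / 2.169 = 0.2393.
Substrate removed = Q·(S₀ − S) = 850 m³/d × (2170 − 1.84) g/m³ = 1.84×10^6 g/d = 1843 kg/d.
Biomass produced: P_X = Y_obs·Q·ΔS = 0.2393 × 1843 ≈ 441.0 kg VSS/d.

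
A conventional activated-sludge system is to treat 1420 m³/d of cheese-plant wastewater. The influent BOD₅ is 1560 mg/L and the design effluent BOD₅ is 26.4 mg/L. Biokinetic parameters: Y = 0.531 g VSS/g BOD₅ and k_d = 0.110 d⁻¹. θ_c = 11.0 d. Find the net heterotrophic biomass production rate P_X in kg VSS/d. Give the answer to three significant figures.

P_X ≈ 523 kg VSS/d

Observed yield with endogenous decay: Y_obs = Y / (1 + k_d·θ_c) = 0.531 / (1 + 0.110 × 11.0) = 0.531 / 2.210 = 0.2403 g VSS/g BOD₅.
Q·(S₀ − S) = 1420 × (1560 − 26.4) × 10⁻³ = 2178 kg/d removed.
So the net sludge growth is P_X = 0.2403 × 2178 = 523.2 kg VSS/d.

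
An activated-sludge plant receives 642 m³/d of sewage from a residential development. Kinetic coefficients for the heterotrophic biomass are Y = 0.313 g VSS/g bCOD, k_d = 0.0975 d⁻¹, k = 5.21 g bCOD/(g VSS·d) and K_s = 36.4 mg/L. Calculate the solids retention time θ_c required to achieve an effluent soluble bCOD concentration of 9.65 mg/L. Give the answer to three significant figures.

θ_c ≈ 4.09 d

From 1/θ_c = Y·k·S/(K_s + S) − k_d: Y·k·S/(K_s+S) = 0.313 × 5.21 × 9.65 / (36.4 + 9.65) = 0.3417 d⁻¹.
θ_c = 1/(μ − k_d) = 1/(0.3417 − 0.0975) = 1/0.2442 = 4.095 d.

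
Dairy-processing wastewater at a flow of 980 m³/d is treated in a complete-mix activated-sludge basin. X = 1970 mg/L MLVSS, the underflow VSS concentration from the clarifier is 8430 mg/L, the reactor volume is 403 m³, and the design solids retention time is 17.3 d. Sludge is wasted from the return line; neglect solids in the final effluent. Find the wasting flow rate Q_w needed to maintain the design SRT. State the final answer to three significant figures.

Q_w ≈ 5.44 m³/d

θ_c = V·X/(Q_w·X_r) when wasting from the recycle, so Q_w = V·X/(θ_c·X_r) = 403.0 × 1970 / (17.3 × 8430) = 5.444 m³/d.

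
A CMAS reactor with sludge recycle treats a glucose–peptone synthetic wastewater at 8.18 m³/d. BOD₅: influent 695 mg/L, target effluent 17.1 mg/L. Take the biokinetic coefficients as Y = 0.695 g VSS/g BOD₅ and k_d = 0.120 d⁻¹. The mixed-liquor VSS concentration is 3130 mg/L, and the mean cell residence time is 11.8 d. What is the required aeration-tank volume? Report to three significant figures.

From the SRT design equation V = Y Q (S₀−S) θ_c / [X (1 + k_d θ_c)] = 0.695 × 8.18 × (695 − 17.1) × 11.8 / [3130 × (1 + 0.120 × 11.8)] = 4.55×10^4 / 7562 = 6.014 m³.

V ≈ 6.01 m³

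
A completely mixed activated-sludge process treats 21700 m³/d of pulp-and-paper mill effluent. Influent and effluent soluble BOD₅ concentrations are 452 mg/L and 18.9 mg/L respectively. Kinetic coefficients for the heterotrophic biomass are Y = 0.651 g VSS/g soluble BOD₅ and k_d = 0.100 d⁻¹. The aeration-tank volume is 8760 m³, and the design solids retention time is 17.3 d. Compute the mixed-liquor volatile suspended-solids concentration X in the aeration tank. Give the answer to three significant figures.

X ≈ 4430 mg/L

Solving the biomass balance for X: X = Y Q (S₀−S) θ_c / [V (1+k_d θ_c)] = 0.651 × 21700 × (452 − 18.9) × 17.3 / [8760 × (1 + 0.100 × 17.3)] = 4426 mg/L.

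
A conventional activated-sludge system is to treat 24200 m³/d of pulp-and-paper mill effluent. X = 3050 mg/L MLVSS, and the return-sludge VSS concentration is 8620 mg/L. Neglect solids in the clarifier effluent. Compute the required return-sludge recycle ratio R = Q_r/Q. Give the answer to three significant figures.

R ≈ 0.548

Mass balance around the secondary clarifier (neglecting effluent solids): R = X / (X_r − X) = 3050 / (8620 − 3050) = 0.5476.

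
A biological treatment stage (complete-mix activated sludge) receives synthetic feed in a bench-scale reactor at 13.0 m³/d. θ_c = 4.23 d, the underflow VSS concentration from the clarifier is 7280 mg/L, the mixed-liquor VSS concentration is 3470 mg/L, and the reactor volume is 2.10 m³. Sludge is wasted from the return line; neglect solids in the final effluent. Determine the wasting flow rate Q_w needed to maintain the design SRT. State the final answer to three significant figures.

Q_w = (V·X)/(θ_c X_r) = 2.100 × 3470 / (4.23 × 7280) = 0.2366 m³/d.

Q_w ≈ 0.237 m³/d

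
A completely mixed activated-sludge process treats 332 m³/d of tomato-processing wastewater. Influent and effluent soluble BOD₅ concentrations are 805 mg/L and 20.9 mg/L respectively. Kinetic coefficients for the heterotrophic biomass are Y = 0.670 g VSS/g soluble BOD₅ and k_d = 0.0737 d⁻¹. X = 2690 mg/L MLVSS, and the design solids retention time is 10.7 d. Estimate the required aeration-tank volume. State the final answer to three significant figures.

V ≈ 388 m³

Rearranging the biomass balance for a CMAS with decay, V = Y·Q·ΔS·θ_c / [X·(1+k_d θ_c)] = 0.670 × 332 × (805 − 20.9) × 10.7 / [2690 × (1 + 0.0737 × 10.7)] = 1.87×10^6 / 4811 = 387.9 m³.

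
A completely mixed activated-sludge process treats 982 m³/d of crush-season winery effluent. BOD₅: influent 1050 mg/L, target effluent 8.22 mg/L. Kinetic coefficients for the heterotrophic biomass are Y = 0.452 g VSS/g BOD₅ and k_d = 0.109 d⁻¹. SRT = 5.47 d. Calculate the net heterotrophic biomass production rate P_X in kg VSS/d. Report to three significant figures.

Observed yield with endogenous decay: Y_obs = Y / (1 + k_d·θ_c) = 0.452 / (1 + 0.109 × 5.47) = 0.452 / 1.596 = 0.2832 g VSS/g BOD₅.
Substrate removed = Q·(S₀ − S) = 982 m³/d × (1050 − 8.22) g/m³ = 1.02×10^6 g/d = 1023 kg/d.
P_X = Y_obs · Q(S₀ − S) = 0.2832 × 1023 = 289.7 kg VSS/d.

P_X ≈ 290 kg VSS/d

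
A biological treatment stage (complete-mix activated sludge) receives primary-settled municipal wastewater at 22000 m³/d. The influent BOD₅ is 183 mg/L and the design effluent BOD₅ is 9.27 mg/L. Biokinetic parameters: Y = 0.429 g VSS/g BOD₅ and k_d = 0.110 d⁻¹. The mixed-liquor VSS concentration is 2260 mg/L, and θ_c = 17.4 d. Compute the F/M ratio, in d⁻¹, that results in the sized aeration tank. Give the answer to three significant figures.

From the SRT design equation V = Y Q (S₀−S) θ_c / [X (1 + k_d θ_c)] = 0.429 × 22000 × (183 − 9.27) × 17.4 / [2260 × (1 + 0.110 × 17.4)] = 2.85×10^7 / 6586 = 4332 m³.
F/M = applied load / biomass = Q·S₀/(V·X) = 22000 × 183 / (4332 × 2260) = 0.4112 d⁻¹.

F/M ≈ 0.411 d⁻¹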